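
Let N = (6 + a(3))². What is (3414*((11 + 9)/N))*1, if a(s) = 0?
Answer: 5690/3 ≈ 1896.7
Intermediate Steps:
N = 36 (N = (6 + 0)² = 6² = 36)
(3414*((11 + 9)/N))*1 = (3414*((11 + 9)/36))*1 = (3414*(20*(1/36)))*1 = (3414*(5/9))*1 = (5690/3)*1 = 5690/3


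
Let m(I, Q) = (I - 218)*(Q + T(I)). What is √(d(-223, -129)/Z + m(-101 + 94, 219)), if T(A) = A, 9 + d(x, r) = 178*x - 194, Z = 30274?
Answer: 3*I*√4857664107442/30274 ≈ 218.41*I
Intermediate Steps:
d(x, r) = -203 + 178*x (d(x, r) = -9 + (178*x - 194) = -9 + (-194 + 178*x) = -203 + 178*x)
m(I, Q) = (-218 + I)*(I + Q) (m(I, Q) = (I - 218)*(Q + I) = (-218 + I)*(I + Q))
√(d(-223, -129)/Z + m(-101 + 94, 219)) = √((-203 + 178*(-223))/30274 + ((-101 + 94)² - 218*(-101 + 94) - 218*219 + (-101 + 94)*219)) = √((-203 - 39694)*(1/30274) + ((-7)² - 218*(-7) - 47742 - 7*219)) = √(-39897*1/30274 + (49 + 1526 - 47742 - 1533)) = √(-39897/30274 - 47700) = √(-1444109697/30274) = 3*I*√4857664107442/30274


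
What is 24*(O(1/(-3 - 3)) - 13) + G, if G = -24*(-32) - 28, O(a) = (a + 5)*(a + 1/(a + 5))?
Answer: 1298/3 ≈ 432.67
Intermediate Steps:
O(a) = (5 + a)*(a + 1/(5 + a))
G = 740 (G = 768 - 28 = 740)
24*(O(1/(-3 - 3)) - 13) + G = 24*((1 + (1/(-3 - 3))² + 5/(-3 - 3)) - 13) + 740 = 24*((1 + (1/(-6))² + 5/(-6)) - 13) + 740 = 24*((1 + (-⅙)² + 5*(-⅙)) - 13) + 740 = 24*((1 + 1/36 - ⅚) - 13) + 740 = 24*(7/36 - 13) + 740 = 24*(-461/36) + 740 = -922/3 + 740 = 1298/3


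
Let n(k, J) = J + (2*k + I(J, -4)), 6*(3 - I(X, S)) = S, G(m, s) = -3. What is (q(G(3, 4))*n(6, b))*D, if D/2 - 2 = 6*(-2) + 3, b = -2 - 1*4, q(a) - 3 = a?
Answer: 0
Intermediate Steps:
I(X, S) = 3 - S/6
q(a) = 3 + a
b = -6 (b = -2 - 4 = -6)
D = -14 (D = 4 + 2*(6*(-2) + 3) = 4 + 2*(-12 + 3) = 4 + 2*(-9) = 4 - 18 = -14)
n(k, J) = 11/3 + J + 2*k (n(k, J) = J + (2*k + (3 - ⅙*(-4))) = J + (2*k + (3 + ⅔)) = J + (2*k + 11/3) = J + (11/3 + 2*k) = 11/3 + J + 2*k)
(q(G(3, 4))*n(6, b))*D = ((3 - 3)*(11/3 - 6 + 2*6))*(-14) = (0*(11/3 - 6 + 12))*(-14) = (0*(29/3))*(-14) = 0*(-14) = 0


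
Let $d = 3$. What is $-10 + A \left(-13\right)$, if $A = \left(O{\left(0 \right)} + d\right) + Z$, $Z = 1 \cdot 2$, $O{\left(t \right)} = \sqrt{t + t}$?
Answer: $-75$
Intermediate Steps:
$O{\left(t \right)} = \sqrt{2} \sqrt{t}$ ($O{\left(t \right)} = \sqrt{2 t} = \sqrt{2} \sqrt{t}$)
$Z = 2$
$A = 5$ ($A = \left(\sqrt{2} \sqrt{0} + 3\right) + 2 = \left(\sqrt{2} \cdot 0 + 3\right) + 2 = \left(0 + 3\right) + 2 = 3 + 2 = 5$)
$-10 + A \left(-13\right) = -10 + 5 \left(-13\right) = -10 - 65 = -75$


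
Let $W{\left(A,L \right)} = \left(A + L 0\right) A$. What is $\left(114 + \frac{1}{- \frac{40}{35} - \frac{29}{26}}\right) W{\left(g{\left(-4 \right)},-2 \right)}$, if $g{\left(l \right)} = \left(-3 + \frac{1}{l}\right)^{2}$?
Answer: $\frac{83312437}{6576} \approx 12669.0$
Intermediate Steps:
$W{\left(A,L \right)} = A^{2}$ ($W{\left(A,L \right)} = \left(A + 0\right) A = A A = A^{2}$)
$\left(114 + \frac{1}{- \frac{40}{35} - \frac{29}{26}}\right) W{\left(g{\left(-4 \right)},-2 \right)} = \left(114 + \frac{1}{- \frac{40}{35} - \frac{29}{26}}\right) \left(\frac{\left(-1 + 3 \left(-4\right)\right)^{2}}{16}\right)^{2} = \left(114 + \frac{1}{\left(-40\right) \frac{1}{35} - \frac{29}{26}}\right) \left(\frac{\left(-1 - 12\right)^{2}}{16}\right)^{2} = \left(114 + \frac{1}{- \frac{8}{7} - \frac{29}{26}}\right) \left(\frac{\left(-13\right)^{2}}{16}\right)^{2} = \left(114 + \frac{1}{- \frac{411}{182}}\right) \left(\frac{1}{16} \cdot 169\right)^{2} = \left(114 - \frac{182}{411}\right) \left(\frac{169}{16}\right)^{2} = \frac{46672}{411} \cdot \frac{28561}{256} = \frac{83312437}{6576}$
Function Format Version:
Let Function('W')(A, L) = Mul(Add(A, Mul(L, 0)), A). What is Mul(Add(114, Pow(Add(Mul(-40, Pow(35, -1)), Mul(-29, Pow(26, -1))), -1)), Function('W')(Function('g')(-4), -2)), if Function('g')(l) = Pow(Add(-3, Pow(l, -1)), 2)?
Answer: Rational(83312437, 6576) ≈ 12669.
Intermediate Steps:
Function('W')(A, L) = Pow(A, 2) (Function('W')(A, L) = Mul(Add(A, 0), A) = Mul(A, A) = Pow(A, 2))
Mul(Add(114, Pow(Add(Mul(-40, Pow(35, -1)), Mul(-29, Pow(26, -1))), -1)), Function('W')(Function('g')(-4), -2)) = Mul(Add(114, Pow(Add(Mul(-40, Pow(35, -1)), Mul(-29, Pow(26, -1))), -1)), Pow(Mul(Pow(-4, -2), Pow(Add(-1, Mul(3, -4)), 2)), 2)) = Mul(Add(114, Pow(Add(Mul(-40, Rational(1, 35)), Mul(-29, Rational(1, 26))), -1)), Pow(Mul(Rational(1, 16), Pow(Add(-1, -12), 2)), 2)) = Mul(Add(114, Pow(Add(Rational(-8, 7), Rational(-29, 26)), -1)), Pow(Mul(Rational(1, 16), Pow(-13, 2)), 2)) = Mul(Add(114, Pow(Rational(-411, 182), -1)), Pow(Mul(Rational(1, 16), 169), 2)) = Mul(Add(114, Rational(-182, 411)), Pow(Rational(169, 16), 2)) = Mul(Rational(46672, 411), Rational(28561, 256)) = Rational(83312437, 6576)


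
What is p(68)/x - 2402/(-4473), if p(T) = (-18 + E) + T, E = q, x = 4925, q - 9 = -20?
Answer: 12004297/22029525 ≈ 0.54492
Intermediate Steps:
q = -11 (q = 9 - 20 = -11)
E = -11
p(T) = -29 + T (p(T) = (-18 - 11) + T = -29 + T)
p(68)/x - 2402/(-4473) = (-29 + 68)/4925 - 2402/(-4473) = 39*(1/4925) - 2402*(-1/4473) = 39/4925 + 2402/4473 = 12004297/22029525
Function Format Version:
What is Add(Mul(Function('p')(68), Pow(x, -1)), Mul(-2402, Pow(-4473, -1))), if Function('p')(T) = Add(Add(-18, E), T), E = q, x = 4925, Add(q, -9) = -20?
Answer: Rational(12004297, 22029525) ≈ 0.54492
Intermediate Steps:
q = -11 (q = Add(9, -20) = -11)
E = -11
Function('p')(T) = Add(-29, T) (Function('p')(T) = Add(Add(-18, -11), T) = Add(-29, T))
Add(Mul(Function('p')(68), Pow(x, -1)), Mul(-2402, Pow(-4473, -1))) = Add(Mul(Add(-29, 68), Pow(4925, -1)), Mul(-2402, Pow(-4473, -1))) = Add(Mul(39, Rational(1, 4925)), Mul(-2402, Rational(-1, 4473))) = Add(Rational(39, 4925), Rational(2402, 4473)) = Rational(12004297, 22029525)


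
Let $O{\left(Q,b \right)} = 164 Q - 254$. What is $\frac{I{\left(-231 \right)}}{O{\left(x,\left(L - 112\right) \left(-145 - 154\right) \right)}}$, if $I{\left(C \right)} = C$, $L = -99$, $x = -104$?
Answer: $\frac{77}{5770} \approx 0.013345$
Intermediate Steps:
$O{\left(Q,b \right)} = -254 + 164 Q$
$\frac{I{\left(-231 \right)}}{O{\left(x,\left(L - 112\right) \left(-145 - 154\right) \right)}} = - \frac{231}{-254 + 164 \left(-104\right)} = - \frac{231}{-254 - 17056} = - \frac{231}{-17310} = \left(-231\right) \left(- \frac{1}{17310}\right) = \frac{77}{5770}$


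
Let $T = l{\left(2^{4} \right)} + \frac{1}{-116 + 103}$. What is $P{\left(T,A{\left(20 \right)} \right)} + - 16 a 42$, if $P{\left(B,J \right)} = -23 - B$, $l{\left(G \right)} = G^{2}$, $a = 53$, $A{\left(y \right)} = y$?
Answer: $- \frac{466634}{13} \approx -35895.0$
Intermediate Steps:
$T = \frac{3327}{13}$ ($T = \left(2^{4}\right)^{2} + \frac{1}{-116 + 103} = 16^{2} + \frac{1}{-13} = 256 - \frac{1}{13} = \frac{3327}{13} \approx 255.92$)
$P{\left(T,A{\left(20 \right)} \right)} + - 16 a 42 = \left(-23 - \frac{3327}{13}\right) + \left(-16\right) 53 \cdot 42 = \left(-23 - \frac{3327}{13}\right) - 35616 = - \frac{3626}{13} - 35616 = - \frac{466634}{13}$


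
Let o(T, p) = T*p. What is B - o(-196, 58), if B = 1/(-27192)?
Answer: 309118655/27192 ≈ 11368.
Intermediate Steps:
B = -1/27192 ≈ -3.6776e-5
B - o(-196, 58) = -1/27192 - (-196)*58 = -1/27192 - 1*(-11368) = -1/27192 + 11368 = 309118655/27192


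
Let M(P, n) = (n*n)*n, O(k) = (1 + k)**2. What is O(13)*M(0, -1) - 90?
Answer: -286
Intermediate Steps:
M(P, n) = n**3 (M(P, n) = n**2*n = n**3)
O(13)*M(0, -1) - 90 = (1 + 13)**2*(-1)**3 - 90 = 14**2*(-1) - 90 = 196*(-1) - 90 = -196 - 90 = -286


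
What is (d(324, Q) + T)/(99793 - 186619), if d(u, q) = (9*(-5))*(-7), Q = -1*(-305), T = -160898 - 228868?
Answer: 129817/28942 ≈ 4.4854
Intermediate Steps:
T = -389766
Q = 305
d(u, q) = 315 (d(u, q) = -45*(-7) = 315)
(d(324, Q) + T)/(99793 - 186619) = (315 - 389766)/(99793 - 186619) = -389451/(-86826) = -389451*(-1/86826) = 129817/28942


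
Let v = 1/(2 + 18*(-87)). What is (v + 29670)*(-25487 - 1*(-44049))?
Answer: 430674400999/782 ≈ 5.5073e+8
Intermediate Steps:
v = -1/1564 (v = 1/(2 - 1566) = 1/(-1564) = -1/1564 ≈ -0.00063939)
(v + 29670)*(-25487 - 1*(-44049)) = (-1/1564 + 29670)*(-25487 - 1*(-44049)) = 46403879*(-25487 + 44049)/1564 = (46403879/1564)*18562 = 430674400999/782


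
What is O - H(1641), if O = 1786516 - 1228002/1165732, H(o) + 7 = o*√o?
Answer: 1041302900917/582866 - 1641*√1641 ≈ 1.7200e+6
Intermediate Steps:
H(o) = -7 + o^(3/2) (H(o) = -7 + o*√o = -7 + o^(3/2))
O = 1041298820855/582866 (O = 1786516 - 1228002*1/1165732 = 1786516 - 614001/582866 = 1041298820855/582866 ≈ 1.7865e+6)
O - H(1641) = 1041298820855/582866 - (-7 + 1641^(3/2)) = 1041298820855/582866 - (-7 + 1641*√1641) = 1041298820855/582866 + (7 - 1641*√1641) = 1041302900917/582866 - 1641*√1641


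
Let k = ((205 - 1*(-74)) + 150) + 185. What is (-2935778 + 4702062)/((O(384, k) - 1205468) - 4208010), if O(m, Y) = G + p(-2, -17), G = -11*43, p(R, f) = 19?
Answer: -441571/1353483 ≈ -0.32625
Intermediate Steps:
G = -473
k = 614 (k = ((205 + 74) + 150) + 185 = (279 + 150) + 185 = 429 + 185 = 614)
O(m, Y) = -454 (O(m, Y) = -473 + 19 = -454)
(-2935778 + 4702062)/((O(384, k) - 1205468) - 4208010) = (-2935778 + 4702062)/((-454 - 1205468) - 4208010) = 1766284/(-1205922 - 4208010) = 1766284/(-5413932) = 1766284*(-1/5413932) = -441571/1353483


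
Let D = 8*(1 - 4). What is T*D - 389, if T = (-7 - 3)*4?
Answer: 571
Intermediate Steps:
T = -40 (T = -10*4 = -40)
D = -24 (D = 8*(-3) = -24)
T*D - 389 = -40*(-24) - 389 = 960 - 389 = 571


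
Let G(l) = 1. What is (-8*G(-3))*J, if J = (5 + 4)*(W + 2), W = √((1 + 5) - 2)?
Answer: -288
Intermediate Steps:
W = 2 (W = √(6 - 2) = √4 = 2)
J = 36 (J = (5 + 4)*(2 + 2) = 9*4 = 36)
(-8*G(-3))*J = -8*1*36 = -8*36 = -288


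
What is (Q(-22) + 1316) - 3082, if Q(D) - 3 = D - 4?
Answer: -1789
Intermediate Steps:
Q(D) = -1 + D (Q(D) = 3 + (D - 4) = 3 + (-4 + D) = -1 + D)
(Q(-22) + 1316) - 3082 = ((-1 - 22) + 1316) - 3082 = (-23 + 1316) - 3082 = 1293 - 3082 = -1789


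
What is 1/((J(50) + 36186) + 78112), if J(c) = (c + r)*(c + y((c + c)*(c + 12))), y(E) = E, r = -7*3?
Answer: 1/295548 ≈ 3.3835e-6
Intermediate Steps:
r = -21
J(c) = (-21 + c)*(c + 2*c*(12 + c)) (J(c) = (c - 21)*(c + (c + c)*(c + 12)) = (-21 + c)*(c + (2*c)*(12 + c)) = (-21 + c)*(c + 2*c*(12 + c)))
1/((J(50) + 36186) + 78112) = 1/((50*(-525 - 17*50 + 2*50²) + 36186) + 78112) = 1/((50*(-525 - 850 + 2*2500) + 36186) + 78112) = 1/((50*(-525 - 850 + 5000) + 36186) + 78112) = 1/((50*3625 + 36186) + 78112) = 1/((181250 + 36186) + 78112) = 1/(217436 + 78112) = 1/295548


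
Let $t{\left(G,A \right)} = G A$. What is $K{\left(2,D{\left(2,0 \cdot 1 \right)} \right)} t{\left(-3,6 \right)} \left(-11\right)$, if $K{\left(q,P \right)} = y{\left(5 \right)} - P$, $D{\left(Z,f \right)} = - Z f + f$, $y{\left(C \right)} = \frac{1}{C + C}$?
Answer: $\frac{99}{5} \approx 19.8$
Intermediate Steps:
$t{\left(G,A \right)} = A G$
$y{\left(C \right)} = \frac{1}{2 C}$
$D{\left(Z,f \right)} = f - Z f$ ($D{\left(Z,f \right)} = - Z f + f = f - Z f$)
$K{\left(q,P \right)} = \frac{1}{10} - P$ ($K{\left(q,P \right)} = \frac{1}{2 \cdot 5} - P = \frac{1}{2} \cdot \frac{1}{5} - P = \frac{1}{10} - P$)
$K{\left(2,D{\left(2,0 \cdot 1 \right)} \right)} t{\left(-3,6 \right)} \left(-11\right) = \left(\frac{1}{10} - 0 \cdot 1 \left(1 - 2\right)\right) 6 \left(-3\right) \left(-11\right) = \left(\frac{1}{10} - 0 \left(1 - 2\right)\right) \left(-18\right) \left(-11\right) = \left(\frac{1}{10} - 0 \left(-1\right)\right) \left(-18\right) \left(-11\right) = \left(\frac{1}{10} - 0\right) \left(-18\right) \left(-11\right) = \left(\frac{1}{10} + 0\right) \left(-18\right) \left(-11\right) = \frac{1}{10} \left(-18\right) \left(-11\right) = \left(- \frac{9}{5}\right) \left(-11\right) = \frac{99}{5}$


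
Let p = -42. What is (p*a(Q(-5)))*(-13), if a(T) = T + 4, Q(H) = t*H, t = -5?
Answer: 15834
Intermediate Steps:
Q(H) = -5*H
a(T) = 4 + T
(p*a(Q(-5)))*(-13) = -42*(4 - 5*(-5))*(-13) = -42*(4 + 25)*(-13) = -42*29*(-13) = -1218*(-13) = 15834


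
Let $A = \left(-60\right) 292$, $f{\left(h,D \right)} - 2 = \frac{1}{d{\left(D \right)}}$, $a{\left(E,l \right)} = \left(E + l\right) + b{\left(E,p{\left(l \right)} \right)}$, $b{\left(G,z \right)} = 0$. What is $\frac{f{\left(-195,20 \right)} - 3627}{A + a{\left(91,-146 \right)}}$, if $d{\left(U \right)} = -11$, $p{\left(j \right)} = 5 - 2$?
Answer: $\frac{39876}{193325} \approx 0.20626$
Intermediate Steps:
$p{\left(j \right)} = 3$
$a{\left(E,l \right)} = E + l$ ($a{\left(E,l \right)} = \left(E + l\right) + 0 = E + l$)
$f{\left(h,D \right)} = \frac{21}{11}$ ($f{\left(h,D \right)} = 2 + \frac{1}{-11} = 2 - \frac{1}{11} = \frac{21}{11}$)
$A = -17520$
$\frac{f{\left(-195,20 \right)} - 3627}{A + a{\left(91,-146 \right)}} = \frac{\frac{21}{11} - 3627}{-17520 + \left(91 - 146\right)} = - \frac{39876}{11 \left(-17520 - 55\right)} = - \frac{39876}{11 \left(-17575\right)} = \left(- \frac{39876}{11}\right) \left(- \frac{1}{17575}\right) = \frac{39876}{193325}$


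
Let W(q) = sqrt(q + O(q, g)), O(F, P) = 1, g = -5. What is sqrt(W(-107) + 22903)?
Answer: sqrt(22903 + I*sqrt(106)) ≈ 151.34 + 0.034*I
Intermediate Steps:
W(q) = sqrt(1 + q) (W(q) = sqrt(q + 1) = sqrt(1 + q))
sqrt(W(-107) + 22903) = sqrt(sqrt(1 - 107) + 22903) = sqrt(sqrt(-106) + 22903) = sqrt(I*sqrt(106) + 22903) = sqrt(22903 + I*sqrt(106))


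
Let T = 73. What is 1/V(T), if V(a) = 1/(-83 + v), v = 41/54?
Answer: -4441/54 ≈ -82.241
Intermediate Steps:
v = 41/54 (v = 41*(1/54) = 41/54 ≈ 0.75926)
V(a) = -54/4441 (V(a) = 1/(-83 + 41/54) = 1/(-4441/54) = -54/4441)
1/V(T) = 1/(-54/4441) = -4441/54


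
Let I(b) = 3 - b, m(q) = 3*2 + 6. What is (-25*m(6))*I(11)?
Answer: 2400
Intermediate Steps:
m(q) = 12 (m(q) = 6 + 6 = 12)
(-25*m(6))*I(11) = (-25*12)*(3 - 1*11) = -300*(3 - 11) = -300*(-8) = 2400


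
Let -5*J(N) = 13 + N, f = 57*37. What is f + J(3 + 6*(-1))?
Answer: 2107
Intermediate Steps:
f = 2109
J(N) = -13/5 - N/5 (J(N) = -(13 + N)/5 = -13/5 - N/5)
f + J(3 + 6*(-1)) = 2109 + (-13/5 - (3 + 6*(-1))/5) = 2109 + (-13/5 - (3 - 6)/5) = 2109 + (-13/5 - ⅕*(-3)) = 2109 + (-13/5 + ⅗) = 2109 - 2 = 2107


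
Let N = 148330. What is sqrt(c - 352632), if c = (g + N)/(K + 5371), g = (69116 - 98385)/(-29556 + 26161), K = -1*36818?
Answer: 3*I*sqrt(446604422014281109215)/106762565 ≈ 593.83*I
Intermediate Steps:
K = -36818
g = 29269/3395 (g = -29269/(-3395) = -29269*(-1/3395) = 29269/3395 ≈ 8.6212)
c = -503609619/106762565 (c = (29269/3395 + 148330)/(-36818 + 5371) = (503609619/3395)/(-31447) = (503609619/3395)*(-1/31447) = -503609619/106762565 ≈ -4.7171)
sqrt(c - 352632) = sqrt(-503609619/106762565 - 352632) = sqrt(-37648400430699/106762565) = 3*I*sqrt(446604422014281109215)/106762565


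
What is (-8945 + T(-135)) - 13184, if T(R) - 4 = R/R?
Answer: -22124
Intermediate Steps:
T(R) = 5 (T(R) = 4 + R/R = 4 + 1 = 5)
(-8945 + T(-135)) - 13184 = (-8945 + 5) - 13184 = -8940 - 13184 = -22124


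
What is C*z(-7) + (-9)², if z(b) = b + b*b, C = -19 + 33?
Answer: 669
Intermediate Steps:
C = 14
z(b) = b + b²
C*z(-7) + (-9)² = 14*(-7*(1 - 7)) + (-9)² = 14*(-7*(-6)) + 81 = 14*42 + 81 = 588 + 81 = 669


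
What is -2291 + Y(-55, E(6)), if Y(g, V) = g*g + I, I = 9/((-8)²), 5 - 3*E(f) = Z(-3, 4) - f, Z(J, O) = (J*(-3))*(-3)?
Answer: 46985/64 ≈ 734.14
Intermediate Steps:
Z(J, O) = 9*J (Z(J, O) = -3*J*(-3) = 9*J)
E(f) = 32/3 + f/3 (E(f) = 5/3 - (9*(-3) - f)/3 = 5/3 - (-27 - f)/3 = 5/3 + (9 + f/3) = 32/3 + f/3)
I = 9/64 ≈ 0.14063
Y(g, V) = 9/64 + g² (Y(g, V) = g*g + 9/64 = g² + 9/64 = 9/64 + g²)
-2291 + Y(-55, E(6)) = -2291 + (9/64 + (-55)²) = -2291 + (9/64 + 3025) = -2291 + 193609/64 = 46985/64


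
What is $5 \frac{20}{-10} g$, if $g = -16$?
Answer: $160$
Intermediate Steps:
$5 \frac{20}{-10} g = 5 \frac{20}{-10} \left(-16\right) = 5 \cdot 20 \left(- \frac{1}{10}\right) \left(-16\right) = 5 \left(-2\right) \left(-16\right) = \left(-10\right) \left(-16\right) = 160$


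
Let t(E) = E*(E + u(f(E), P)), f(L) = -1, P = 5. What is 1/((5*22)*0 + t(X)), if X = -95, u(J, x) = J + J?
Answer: 1/9215 ≈ 0.00010852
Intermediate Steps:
u(J, x) = 2*J
t(E) = E*(-2 + E) (t(E) = E*(E + 2*(-1)) = E*(E - 2) = E*(-2 + E))
1/((5*22)*0 + t(X)) = 1/((5*22)*0 - 95*(-2 - 95)) = 1/(110*0 - 95*(-97)) = 1/(0 + 9215) = 1/9215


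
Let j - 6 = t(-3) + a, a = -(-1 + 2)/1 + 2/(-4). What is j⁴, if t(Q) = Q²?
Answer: 531441/16 ≈ 33215.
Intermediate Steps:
a = -3/2 (a = -1*1*1 + 2*(-¼) = -1*1 - ½ = -1 - ½ = -3/2 ≈ -1.5000)
j = 27/2 (j = 6 + ((-3)² - 3/2) = 6 + (9 - 3/2) = 6 + 15/2 = 27/2 ≈ 13.500)
j⁴ = (27/2)⁴ = 531441/16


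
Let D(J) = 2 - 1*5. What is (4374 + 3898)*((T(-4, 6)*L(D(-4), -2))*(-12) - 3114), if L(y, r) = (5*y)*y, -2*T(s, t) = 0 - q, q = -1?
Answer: -23525568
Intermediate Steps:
D(J) = -3 (D(J) = 2 - 5 = -3)
T(s, t) = -½ (T(s, t) = -(0 - 1*(-1))/2 = -(0 + 1)/2 = -½*1 = -½)
L(y, r) = 5*y²
(4374 + 3898)*((T(-4, 6)*L(D(-4), -2))*(-12) - 3114) = (4374 + 3898)*(-5*(-3)²/2*(-12) - 3114) = 8272*(-5*9/2*(-12) - 3114) = 8272*(-½*45*(-12) - 3114) = 8272*(-45/2*(-12) - 3114) = 8272*(270 - 3114) = 8272*(-2844) = -23525568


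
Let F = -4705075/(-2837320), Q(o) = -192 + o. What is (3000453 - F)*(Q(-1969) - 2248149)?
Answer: -1915743045657752435/283732 ≈ -6.7519e+12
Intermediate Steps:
F = 941015/567464 (F = -4705075*(-1/2837320) = 941015/567464 ≈ 1.6583)
(3000453 - F)*(Q(-1969) - 2248149) = (3000453 - 1*941015/567464)*((-192 - 1969) - 2248149) = (3000453 - 941015/567464)*(-2161 - 2248149) = (1702648120177/567464)*(-2250310) = -1915743045657752435/283732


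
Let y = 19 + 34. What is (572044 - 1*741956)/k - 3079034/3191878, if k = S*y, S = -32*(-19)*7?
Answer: -77304369753/44999096044 ≈ -1.7179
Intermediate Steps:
S = 4256 (S = 608*7 = 4256)
y = 53
k = 225568 (k = 4256*53 = 225568)
(572044 - 1*741956)/k - 3079034/3191878 = (572044 - 1*741956)/225568 - 3079034/3191878 = (572044 - 741956)*(1/225568) - 3079034*1/3191878 = -169912*1/225568 - 1539517/1595939 = -21239/28196 - 1539517/1595939 = -77304369753/44999096044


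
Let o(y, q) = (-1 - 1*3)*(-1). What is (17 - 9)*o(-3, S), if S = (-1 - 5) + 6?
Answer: 32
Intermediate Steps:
S = 0 (S = -6 + 6 = 0)
o(y, q) = 4 (o(y, q) = (-1 - 3)*(-1) = -4*(-1) = 4)
(17 - 9)*o(-3, S) = (17 - 9)*4 = 8*4 = 32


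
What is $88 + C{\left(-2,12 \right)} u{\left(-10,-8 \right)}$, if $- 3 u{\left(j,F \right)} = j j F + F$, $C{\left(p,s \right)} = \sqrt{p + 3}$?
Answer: $\frac{1072}{3} \approx 357.33$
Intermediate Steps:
$C{\left(p,s \right)} = \sqrt{3 + p}$
$u{\left(j,F \right)} = - \frac{F}{3} - \frac{F j^{2}}{3}$ ($u{\left(j,F \right)} = - \frac{j j F + F}{3} = - \frac{j^{2} F + F}{3} = - \frac{F j^{2} + F}{3} = - \frac{F + F j^{2}}{3} = - \frac{F}{3} - \frac{F j^{2}}{3}$)
$88 + C{\left(-2,12 \right)} u{\left(-10,-8 \right)} = 88 + \sqrt{3 - 2} \left(\left(- \frac{1}{3}\right) \left(-8\right) \left(1 + \left(-10\right)^{2}\right)\right) = 88 + \sqrt{1} \left(\left(- \frac{1}{3}\right) \left(-8\right) \left(1 + 100\right)\right) = 88 + 1 \left(\left(- \frac{1}{3}\right) \left(-8\right) 101\right) = 88 + 1 \cdot \frac{808}{3} = 88 + \frac{808}{3} = \frac{1072}{3}$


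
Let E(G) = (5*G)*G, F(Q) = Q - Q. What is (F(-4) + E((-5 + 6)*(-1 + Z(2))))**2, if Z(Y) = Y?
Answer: 25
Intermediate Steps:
F(Q) = 0
E(G) = 5*G**2
(F(-4) + E((-5 + 6)*(-1 + Z(2))))**2 = (0 + 5*((-5 + 6)*(-1 + 2))**2)**2 = (0 + 5*(1*1)**2)**2 = (0 + 5*1**2)**2 = (0 + 5*1)**2 = (0 + 5)**2 = 5**2 = 25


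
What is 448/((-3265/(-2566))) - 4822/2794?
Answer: 1598074581/4561205 ≈ 350.36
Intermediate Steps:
448/((-3265/(-2566))) - 4822/2794 = 448/((-3265*(-1/2566))) - 4822*1/2794 = 448/(3265/2566) - 2411/1397 = 448*(2566/3265) - 2411/1397 = 1149568/3265 - 2411/1397 = 1598074581/4561205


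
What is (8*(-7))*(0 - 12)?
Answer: 672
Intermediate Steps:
(8*(-7))*(0 - 12) = -56*(-12) = 672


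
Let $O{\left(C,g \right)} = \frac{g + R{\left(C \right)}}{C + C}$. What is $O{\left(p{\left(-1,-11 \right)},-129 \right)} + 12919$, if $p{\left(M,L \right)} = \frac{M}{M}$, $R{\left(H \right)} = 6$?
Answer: $\frac{25715}{2} \approx 12858.0$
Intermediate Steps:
$p{\left(M,L \right)} = 1$
$O{\left(C,g \right)} = \frac{6 + g}{2 C}$ ($O{\left(C,g \right)} = \frac{g + 6}{C + C} = \frac{6 + g}{2 C}$)
$O{\left(p{\left(-1,-11 \right)},-129 \right)} + 12919 = \frac{6 - 129}{2 \cdot 1} + 12919 = \frac{1}{2} \cdot 1 \left(-123\right) + 12919 = - \frac{123}{2} + 12919 = \frac{25715}{2}$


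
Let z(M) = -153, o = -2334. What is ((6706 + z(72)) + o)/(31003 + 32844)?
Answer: 4219/63847 ≈ 0.066080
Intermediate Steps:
((6706 + z(72)) + o)/(31003 + 32844) = ((6706 - 153) - 2334)/(31003 + 32844) = (6553 - 2334)/63847 = 4219*(1/63847) = 4219/63847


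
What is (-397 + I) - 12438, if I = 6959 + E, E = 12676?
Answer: 6800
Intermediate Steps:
I = 19635 (I = 6959 + 12676 = 19635)
(-397 + I) - 12438 = (-397 + 19635) - 12438 = 19238 - 12438 = 6800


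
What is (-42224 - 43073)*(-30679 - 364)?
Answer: 2647874771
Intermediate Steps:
(-42224 - 43073)*(-30679 - 364) = -85297*(-31043) = 2647874771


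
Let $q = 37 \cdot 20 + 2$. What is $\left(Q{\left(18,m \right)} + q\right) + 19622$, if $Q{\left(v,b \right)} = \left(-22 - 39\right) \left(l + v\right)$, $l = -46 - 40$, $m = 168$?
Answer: $24512$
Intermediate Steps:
$l = -86$
$q = 742$ ($q = 740 + 2 = 742$)
$Q{\left(v,b \right)} = 5246 - 61 v$ ($Q{\left(v,b \right)} = \left(-22 - 39\right) \left(-86 + v\right) = - 61 \left(-86 + v\right) = 5246 - 61 v$)
$\left(Q{\left(18,m \right)} + q\right) + 19622 = \left(\left(5246 - 1098\right) + 742\right) + 19622 = \left(4148 + 742\right) + 19622 = 4890 + 19622 = 24512$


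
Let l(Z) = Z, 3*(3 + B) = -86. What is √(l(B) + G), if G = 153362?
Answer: √1379973/3 ≈ 391.57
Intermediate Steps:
B = -95/3 (B = -3 + (⅓)*(-86) = -3 - 86/3 = -95/3 ≈ -31.667)
√(l(B) + G) = √(-95/3 + 153362) = √(459991/3) = √1379973/3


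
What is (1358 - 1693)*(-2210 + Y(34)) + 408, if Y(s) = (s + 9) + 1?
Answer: 726018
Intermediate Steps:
Y(s) = 10 + s (Y(s) = (9 + s) + 1 = 10 + s)
(1358 - 1693)*(-2210 + Y(34)) + 408 = (1358 - 1693)*(-2210 + (10 + 34)) + 408 = -335*(-2210 + 44) + 408 = -335*(-2166) + 408 = 725610 + 408 = 726018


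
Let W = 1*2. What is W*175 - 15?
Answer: 335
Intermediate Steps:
W = 2
W*175 - 15 = 2*175 - 15 = 350 - 15 = 335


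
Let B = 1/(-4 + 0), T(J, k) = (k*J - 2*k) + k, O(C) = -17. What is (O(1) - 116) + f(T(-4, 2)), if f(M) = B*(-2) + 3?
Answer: -259/2 ≈ -129.50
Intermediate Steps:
T(J, k) = -k + J*k (T(J, k) = (J*k - 2*k) + k = (-2*k + J*k) + k = -k + J*k)
B = -¼ (B = 1/(-4) = -¼ ≈ -0.25000)
f(M) = 7/2 (f(M) = -¼*(-2) + 3 = ½ + 3 = 7/2)
(O(1) - 116) + f(T(-4, 2)) = (-17 - 116) + 7/2 = -133 + 7/2 = -259/2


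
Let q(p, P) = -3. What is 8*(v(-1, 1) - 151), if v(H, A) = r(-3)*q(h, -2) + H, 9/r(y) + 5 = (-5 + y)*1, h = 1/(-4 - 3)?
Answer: -15592/13 ≈ -1199.4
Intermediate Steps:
h = -1/7 (h = 1/(-7) = -1/7 ≈ -0.14286)
r(y) = 9/(-10 + y) (r(y) = 9/(-5 + (-5 + y)*1) = 9/(-5 + (-5 + y)) = 9/(-10 + y))
v(H, A) = 27/13 + H (v(H, A) = (9/(-10 - 3))*(-3) + H = (9/(-13))*(-3) + H = (9*(-1/13))*(-3) + H = -9/13*(-3) + H = 27/13 + H)
8*(v(-1, 1) - 151) = 8*((27/13 - 1) - 151) = 8*(14/13 - 151) = 8*(-1949/13) = -15592/13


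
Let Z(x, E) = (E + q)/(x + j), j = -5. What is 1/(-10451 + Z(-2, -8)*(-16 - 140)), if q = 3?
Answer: -7/73937 ≈ -9.4675e-5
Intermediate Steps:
Z(x, E) = (3 + E)/(-5 + x) (Z(x, E) = (E + 3)/(x - 5) = (3 + E)/(-5 + x))
1/(-10451 + Z(-2, -8)*(-16 - 140)) = 1/(-10451 + ((3 - 8)/(-5 - 2))*(-16 - 140)) = 1/(-10451 + (-5/(-7))*(-156)) = 1/(-10451 - ⅐*(-5)*(-156)) = 1/(-10451 + (5/7)*(-156)) = 1/(-10451 - 780/7) = 1/(-73937/7) = -7/73937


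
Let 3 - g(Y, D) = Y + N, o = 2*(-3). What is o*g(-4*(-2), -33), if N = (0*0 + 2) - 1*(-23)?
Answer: 180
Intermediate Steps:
o = -6
N = 25 (N = (0 + 2) + 23 = 2 + 23 = 25)
g(Y, D) = -22 - Y (g(Y, D) = 3 - (Y + 25) = 3 - (25 + Y) = 3 + (-25 - Y) = -22 - Y)
o*g(-4*(-2), -33) = -6*(-22 - (-4)*(-2)) = -6*(-22 - 1*8) = -6*(-22 - 8) = -6*(-30) = 180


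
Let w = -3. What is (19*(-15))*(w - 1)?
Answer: 1140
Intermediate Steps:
(19*(-15))*(w - 1) = (19*(-15))*(-3 - 1) = -285*(-4) = 1140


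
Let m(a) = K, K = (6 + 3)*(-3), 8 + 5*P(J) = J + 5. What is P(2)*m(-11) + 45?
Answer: 252/5 ≈ 50.400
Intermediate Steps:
P(J) = -⅗ + J/5 (P(J) = -8/5 + (J + 5)/5 = -8/5 + (5 + J)/5 = -8/5 + (1 + J/5) = -⅗ + J/5)
K = -27 (K = 9*(-3) = -27)
m(a) = -27
P(2)*m(-11) + 45 = (-⅗ + (⅕)*2)*(-27) + 45 = (-⅗ + ⅖)*(-27) + 45 = -⅕*(-27) + 45 = 27/5 + 45 = 252/5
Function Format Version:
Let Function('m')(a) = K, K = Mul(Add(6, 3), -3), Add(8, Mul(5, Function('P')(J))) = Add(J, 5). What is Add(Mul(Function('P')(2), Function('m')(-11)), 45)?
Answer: Rational(252, 5) ≈ 50.400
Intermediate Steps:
Function('P')(J) = Add(Rational(-3, 5), Mul(Rational(1, 5), J)) (Function('P')(J) = Add(Rational(-8, 5), Mul(Rational(1, 5), Add(J, 5))) = Add(Rational(-8, 5), Mul(Rational(1, 5), Add(5, J))) = Add(Rational(-8, 5), Add(1, Mul(Rational(1, 5), J))) = Add(Rational(-3, 5), Mul(Rational(1, 5), J)))
K = -27 (K = Mul(9, -3) = -27)
Function('m')(a) = -27
Add(Mul(Function('P')(2), Function('m')(-11)), 45) = Add(Mul(Add(Rational(-3, 5), Mul(Rational(1, 5), 2)), -27), 45) = Add(Mul(Add(Rational(-3, 5), Rational(2, 5)), -27), 45) = Add(Mul(Rational(-1, 5), -27), 45) = Add(Rational(27, 5), 45) = Rational(252, 5)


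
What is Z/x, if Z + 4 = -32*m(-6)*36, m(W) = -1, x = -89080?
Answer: -287/22270 ≈ -0.012887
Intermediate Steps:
Z = 1148 (Z = -4 - 32*(-1)*36 = -4 + 32*36 = -4 + 1152 = 1148)
Z/x = 1148/(-89080) = 1148*(-1/89080) = -287/22270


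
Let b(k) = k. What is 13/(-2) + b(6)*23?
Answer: 263/2 ≈ 131.50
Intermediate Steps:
13/(-2) + b(6)*23 = 13/(-2) + 6*23 = 13*(-½) + 138 = -13/2 + 138 = 263/2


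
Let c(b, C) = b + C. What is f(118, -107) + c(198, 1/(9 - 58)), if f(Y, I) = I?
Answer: 4458/49 ≈ 90.980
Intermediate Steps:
c(b, C) = C + b
f(118, -107) + c(198, 1/(9 - 58)) = -107 + (1/(9 - 58) + 198) = -107 + (1/(-49) + 198) = -107 + (-1/49 + 198) = -107 + 9701/49 = 4458/49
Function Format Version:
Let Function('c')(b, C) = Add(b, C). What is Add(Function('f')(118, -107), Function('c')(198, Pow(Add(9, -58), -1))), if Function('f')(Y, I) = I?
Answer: Rational(4458, 49) ≈ 90.980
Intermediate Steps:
Function('c')(b, C) = Add(C, b)
Add(Function('f')(118, -107), Function('c')(198, Pow(Add(9, -58), -1))) = Add(-107, Add(Pow(Add(9, -58), -1), 198)) = Add(-107, Add(Pow(-49, -1), 198)) = Add(-107, Add(Rational(-1, 49), 198)) = Add(-107, Rational(9701, 49)) = Rational(4458, 49)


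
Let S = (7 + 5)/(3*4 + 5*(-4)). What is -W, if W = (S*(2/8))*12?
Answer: 9/2 ≈ 4.5000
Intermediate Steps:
S = -3/2 (S = 12/(12 - 20) = 12/(-8) = 12*(-⅛) = -3/2 ≈ -1.5000)
W = -9/2 (W = -3/8*12 = -9/2 ≈ -4.5000)
-W = -1*(-9/2) = 9/2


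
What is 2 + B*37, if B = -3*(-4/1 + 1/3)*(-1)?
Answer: -405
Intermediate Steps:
B = -11 (B = -3*(-4*1 + 1*(1/3))*(-1) = -3*(-4 + 1/3)*(-1) = -3*(-11/3)*(-1) = 11*(-1) = -11)
2 + B*37 = 2 - 11*37 = 2 - 407 = -405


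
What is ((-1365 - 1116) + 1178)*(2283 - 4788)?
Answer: 3264015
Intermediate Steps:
((-1365 - 1116) + 1178)*(2283 - 4788) = (-2481 + 1178)*(-2505) = -1303*(-2505) = 3264015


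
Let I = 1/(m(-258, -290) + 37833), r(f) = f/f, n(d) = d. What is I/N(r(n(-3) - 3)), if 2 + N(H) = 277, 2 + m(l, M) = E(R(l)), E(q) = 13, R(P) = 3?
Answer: 1/10407100 ≈ 9.6088e-8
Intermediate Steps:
m(l, M) = 11 (m(l, M) = -2 + 13 = 11)
r(f) = 1
N(H) = 275 (N(H) = -2 + 277 = 275)
I = 1/37844 (I = 1/(11 + 37833) = 1/37844 ≈ 2.6424e-5)
I/N(r(n(-3) - 3)) = (1/37844)/275 = (1/37844)*(1/275) = 1/10407100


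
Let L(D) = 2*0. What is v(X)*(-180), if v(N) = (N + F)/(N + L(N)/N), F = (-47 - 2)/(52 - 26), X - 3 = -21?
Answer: -2585/13 ≈ -198.85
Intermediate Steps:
L(D) = 0
X = -18 (X = 3 - 21 = -18)
F = -49/26 ≈ -1.8846
v(N) = (-49/26 + N)/N (v(N) = (N - 49/26)/(N + 0/N) = (-49/26 + N)/(N + 0) = (-49/26 + N)/N)
v(X)*(-180) = ((-49/26 - 18)/(-18))*(-180) = -1/18*(-517/26)*(-180) = (517/468)*(-180) = -2585/13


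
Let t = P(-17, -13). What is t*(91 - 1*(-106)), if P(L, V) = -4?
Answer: -788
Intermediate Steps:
t = -4
t*(91 - 1*(-106)) = -4*(91 - 1*(-106)) = -4*(91 + 106) = -4*197 = -788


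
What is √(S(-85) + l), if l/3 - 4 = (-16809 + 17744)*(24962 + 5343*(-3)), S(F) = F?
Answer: 4*√1566062 ≈ 5005.7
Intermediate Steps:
l = 25057077 (l = 12 + 3*((-16809 + 17744)*(24962 + 5343*(-3))) = 12 + 3*(935*(24962 - 16029)) = 12 + 3*(935*8933) = 12 + 3*8352355 = 12 + 25057065 = 25057077)
√(S(-85) + l) = √(-85 + 25057077) = √25056992 = 4*√1566062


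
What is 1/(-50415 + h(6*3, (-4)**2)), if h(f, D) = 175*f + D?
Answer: -1/47249 ≈ -2.1164e-5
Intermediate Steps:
h(f, D) = D + 175*f
1/(-50415 + h(6*3, (-4)**2)) = 1/(-50415 + ((-4)**2 + 175*(6*3))) = 1/(-50415 + (16 + 175*18)) = 1/(-50415 + (16 + 3150)) = 1/(-50415 + 3166) = 1/(-47249) = -1/47249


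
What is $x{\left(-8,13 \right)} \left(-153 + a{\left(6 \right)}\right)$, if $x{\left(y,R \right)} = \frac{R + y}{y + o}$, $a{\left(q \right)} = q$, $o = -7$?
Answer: $49$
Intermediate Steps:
$x{\left(y,R \right)} = \frac{R + y}{-7 + y}$ ($x{\left(y,R \right)} = \frac{R + y}{y - 7} = \frac{R + y}{-7 + y}$)
$x{\left(-8,13 \right)} \left(-153 + a{\left(6 \right)}\right) = \frac{13 - 8}{-7 - 8} \left(-153 + 6\right) = \frac{1}{-15} \cdot 5 \left(-147\right) = \left(- \frac{1}{15}\right) 5 \left(-147\right) = \left(- \frac{1}{3}\right) \left(-147\right) = 49$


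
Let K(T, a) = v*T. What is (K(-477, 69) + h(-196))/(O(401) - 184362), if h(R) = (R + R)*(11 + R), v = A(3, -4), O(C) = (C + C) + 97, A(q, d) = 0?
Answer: -10360/26209 ≈ -0.39528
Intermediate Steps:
O(C) = 97 + 2*C (O(C) = 2*C + 97 = 97 + 2*C)
v = 0
h(R) = 2*R*(11 + R) (h(R) = (2*R)*(11 + R) = 2*R*(11 + R))
K(T, a) = 0 (K(T, a) = 0*T = 0)
(K(-477, 69) + h(-196))/(O(401) - 184362) = (0 + 2*(-196)*(11 - 196))/((97 + 2*401) - 184362) = (0 + 2*(-196)*(-185))/((97 + 802) - 184362) = (0 + 72520)/(899 - 184362) = 72520/(-183463) = 72520*(-1/183463) = -10360/26209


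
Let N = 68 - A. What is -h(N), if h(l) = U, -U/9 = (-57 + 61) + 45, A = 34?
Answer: 441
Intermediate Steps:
N = 34 (N = 68 - 1*34 = 68 - 34 = 34)
U = -441 (U = -9*((-57 + 61) + 45) = -9*(4 + 45) = -9*49 = -441)
h(l) = -441
-h(N) = -1*(-441) = 441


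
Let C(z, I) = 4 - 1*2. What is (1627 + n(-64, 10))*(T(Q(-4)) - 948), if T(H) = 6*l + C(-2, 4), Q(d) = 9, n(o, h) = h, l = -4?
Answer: -1587890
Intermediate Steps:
C(z, I) = 2 (C(z, I) = 4 - 2 = 2)
T(H) = -22 (T(H) = 6*(-4) + 2 = -24 + 2 = -22)
(1627 + n(-64, 10))*(T(Q(-4)) - 948) = (1627 + 10)*(-22 - 948) = 1637*(-970) = -1587890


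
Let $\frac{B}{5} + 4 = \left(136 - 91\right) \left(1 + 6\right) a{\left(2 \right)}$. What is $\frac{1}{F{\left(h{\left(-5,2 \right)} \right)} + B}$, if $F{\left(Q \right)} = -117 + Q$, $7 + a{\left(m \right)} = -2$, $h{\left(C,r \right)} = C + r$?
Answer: $- \frac{1}{14315} \approx -6.9857 \cdot 10^{-5}$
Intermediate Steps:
$a{\left(m \right)} = -9$ ($a{\left(m \right)} = -7 - 2 = -9$)
$B = -14195$ ($B = -20 + 5 \left(136 - 91\right) \left(1 + 6\right) \left(-9\right) = -20 + 5 \cdot 45 \cdot 7 \left(-9\right) = -20 + 5 \cdot 45 \left(-63\right) = -20 + 5 \left(-2835\right) = -20 - 14175 = -14195$)
$\frac{1}{F{\left(h{\left(-5,2 \right)} \right)} + B} = \frac{1}{\left(-117 + \left(-5 + 2\right)\right) - 14195} = \frac{1}{\left(-117 - 3\right) - 14195} = \frac{1}{-120 - 14195} = \frac{1}{-14315} = - \frac{1}{14315}$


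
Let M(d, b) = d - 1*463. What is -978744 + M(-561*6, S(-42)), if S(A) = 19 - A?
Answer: -982573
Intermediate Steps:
M(d, b) = -463 + d (M(d, b) = d - 463 = -463 + d)
-978744 + M(-561*6, S(-42)) = -978744 + (-463 - 561*6) = -978744 + (-463 - 3366) = -978744 - 3829 = -982573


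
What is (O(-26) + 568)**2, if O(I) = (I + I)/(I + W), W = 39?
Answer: 318096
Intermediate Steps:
O(I) = 2*I/(39 + I) (O(I) = (I + I)/(I + 39) = (2*I)/(39 + I) = 2*I/(39 + I))
(O(-26) + 568)**2 = (2*(-26)/(39 - 26) + 568)**2 = (2*(-26)/13 + 568)**2 = (2*(-26)*(1/13) + 568)**2 = (-4 + 568)**2 = 564**2 = 318096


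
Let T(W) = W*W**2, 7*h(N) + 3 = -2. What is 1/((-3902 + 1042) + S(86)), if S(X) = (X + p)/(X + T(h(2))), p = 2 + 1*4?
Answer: -29373/83975224 ≈ -0.00034978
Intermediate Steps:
h(N) = -5/7 (h(N) = -3/7 + (1/7)*(-2) = -3/7 - 2/7 = -5/7)
p = 6 (p = 2 + 4 = 6)
T(W) = W**3
S(X) = (6 + X)/(-125/343 + X) (S(X) = (X + 6)/(X + (-5/7)**3) = (6 + X)/(X - 125/343) = (6 + X)/(-125/343 + X))
1/((-3902 + 1042) + S(86)) = 1/((-3902 + 1042) + 343*(6 + 86)/(-125 + 343*86)) = 1/(-2860 + 343*92/(-125 + 29498)) = 1/(-2860 + 343*92/29373) = 1/(-2860 + 343*(1/29373)*92) = 1/(-2860 + 31556/29373) = 1/(-83975224/29373) = -29373/83975224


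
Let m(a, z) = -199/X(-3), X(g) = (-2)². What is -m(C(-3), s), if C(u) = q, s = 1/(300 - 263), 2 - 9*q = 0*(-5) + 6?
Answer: 199/4 ≈ 49.750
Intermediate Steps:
q = -4/9 (q = 2/9 - (0*(-5) + 6)/9 = 2/9 - (0 + 6)/9 = 2/9 - ⅑*6 = 2/9 - ⅔ = -4/9 ≈ -0.44444)
s = 1/37 ≈ 0.027027
X(g) = 4
C(u) = -4/9
m(a, z) = -199/4
-m(C(-3), s) = -1*(-199/4) = 199/4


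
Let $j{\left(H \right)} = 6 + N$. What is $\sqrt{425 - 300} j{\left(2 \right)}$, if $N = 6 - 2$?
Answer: $50 \sqrt{5} \approx 111.8$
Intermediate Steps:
$N = 4$ ($N = 6 - 2 = 4$)
$j{\left(H \right)} = 10$ ($j{\left(H \right)} = 6 + 4 = 10$)
$\sqrt{425 - 300} j{\left(2 \right)} = \sqrt{425 - 300} \cdot 10 = \sqrt{125} \cdot 10 = 5 \sqrt{5} \cdot 10 = 50 \sqrt{5}$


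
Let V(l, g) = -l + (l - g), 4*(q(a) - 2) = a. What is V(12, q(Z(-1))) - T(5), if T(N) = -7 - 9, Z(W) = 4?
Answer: 13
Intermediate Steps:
q(a) = 2 + a/4
V(l, g) = -g
T(N) = -16
V(12, q(Z(-1))) - T(5) = -(2 + (1/4)*4) - 1*(-16) = -(2 + 1) + 16 = -1*3 + 16 = -3 + 16 = 13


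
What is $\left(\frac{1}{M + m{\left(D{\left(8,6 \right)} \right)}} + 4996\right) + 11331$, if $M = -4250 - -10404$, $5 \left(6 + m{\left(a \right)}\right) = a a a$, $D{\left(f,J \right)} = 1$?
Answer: $\frac{501908312}{30741} \approx 16327.0$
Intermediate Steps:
$m{\left(a \right)} = -6 + \frac{a^{3}}{5}$ ($m{\left(a \right)} = -6 + \frac{a a a}{5} = -6 + \frac{a^{2} a}{5} = -6 + \frac{a^{3}}{5}$)
$M = 6154$ ($M = -4250 + 10404 = 6154$)
$\left(\frac{1}{M + m{\left(D{\left(8,6 \right)} \right)}} + 4996\right) + 11331 = \left(\frac{1}{6154 - \left(6 - \frac{1^{3}}{5}\right)} + 4996\right) + 11331 = \left(\frac{1}{6154 + \left(-6 + \frac{1}{5} \cdot 1\right)} + 4996\right) + 11331 = \left(\frac{1}{6154 + \left(-6 + \frac{1}{5}\right)} + 4996\right) + 11331 = \left(\frac{1}{6154 - \frac{29}{5}} + 4996\right) + 11331 = \left(\frac{1}{\frac{30741}{5}} + 4996\right) + 11331 = \left(\frac{5}{30741} + 4996\right) + 11331 = \frac{153582041}{30741} + 11331 = \frac{501908312}{30741}$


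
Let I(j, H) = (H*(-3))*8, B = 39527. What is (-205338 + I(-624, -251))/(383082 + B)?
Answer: -199314/422609 ≈ -0.47163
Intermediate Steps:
I(j, H) = -24*H (I(j, H) = -3*H*8 = -24*H)
(-205338 + I(-624, -251))/(383082 + B) = (-205338 - 24*(-251))/(383082 + 39527) = (-205338 + 6024)/422609 = -199314*1/422609 = -199314/422609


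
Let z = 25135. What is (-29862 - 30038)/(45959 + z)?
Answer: -29950/35547 ≈ -0.84255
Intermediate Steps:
(-29862 - 30038)/(45959 + z) = (-29862 - 30038)/(45959 + 25135) = -59900/71094 = -59900*1/71094 = -29950/35547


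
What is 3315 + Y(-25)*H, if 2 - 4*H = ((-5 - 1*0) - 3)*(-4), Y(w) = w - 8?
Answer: 7125/2 ≈ 3562.5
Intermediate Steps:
Y(w) = -8 + w
H = -15/2 (H = ½ - ((-5 - 1*0) - 3)*(-4)/4 = ½ - ((-5 + 0) - 3)*(-4)/4 = ½ - (-5 - 3)*(-4)/4 = ½ - (-2)*(-4) = ½ - ¼*32 = ½ - 8 = -15/2 ≈ -7.5000)
3315 + Y(-25)*H = 3315 + (-8 - 25)*(-15/2) = 3315 - 33*(-15/2) = 3315 + 495/2 = 7125/2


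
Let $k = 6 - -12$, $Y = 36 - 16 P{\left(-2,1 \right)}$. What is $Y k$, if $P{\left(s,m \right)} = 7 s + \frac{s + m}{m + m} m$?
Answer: $4824$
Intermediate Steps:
$P{\left(s,m \right)} = \frac{m}{2} + \frac{15 s}{2}$ ($P{\left(s,m \right)} = 7 s + \frac{m + s}{2 m} m = 7 s + \left(\frac{m}{2} + \frac{s}{2}\right) = \frac{m}{2} + \frac{15 s}{2}$)
$Y = 268$ ($Y = 36 - 16 \left(\frac{1}{2} \cdot 1 + \frac{15}{2} \left(-2\right)\right) = 36 - 16 \left(\frac{1}{2} - 15\right) = 36 - -232 = 36 + 232 = 268$)
$k = 18$ ($k = 6 + 12 = 18$)
$Y k = 268 \cdot 18 = 4824$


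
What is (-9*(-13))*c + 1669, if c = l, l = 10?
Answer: 2839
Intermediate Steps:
c = 10
(-9*(-13))*c + 1669 = -9*(-13)*10 + 1669 = 117*10 + 1669 = 1170 + 1669 = 2839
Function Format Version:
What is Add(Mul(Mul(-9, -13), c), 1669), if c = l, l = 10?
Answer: 2839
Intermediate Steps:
c = 10
Add(Mul(Mul(-9, -13), c), 1669) = Add(Mul(Mul(-9, -13), 10), 1669) = Add(Mul(117, 10), 1669) = Add(1170, 1669) = 2839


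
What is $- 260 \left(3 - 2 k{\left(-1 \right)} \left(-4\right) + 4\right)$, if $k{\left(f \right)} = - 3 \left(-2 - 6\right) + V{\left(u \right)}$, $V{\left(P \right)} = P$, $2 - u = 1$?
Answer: $-157040$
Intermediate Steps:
$u = 1$ ($u = 2 - 1 = 1$)
$k{\left(f \right)} = 25$ ($k{\left(f \right)} = - 3 \left(-2 - 6\right) + 1 = \left(-3\right) \left(-8\right) + 1 = 24 + 1 = 25$)
$- 260 \left(3 - 2 k{\left(-1 \right)} \left(-4\right) + 4\right) = - 260 \left(3 \left(-2\right) 25 \left(-4\right) + 4\right) = - 260 \left(3 \left(\left(-50\right) \left(-4\right)\right) + 4\right) = - 260 \left(3 \cdot 200 + 4\right) = - 260 \left(600 + 4\right) = \left(-260\right) 604 = -157040$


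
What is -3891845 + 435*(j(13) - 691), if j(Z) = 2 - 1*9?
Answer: -4195475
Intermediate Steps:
j(Z) = -7 (j(Z) = 2 - 9 = -7)
-3891845 + 435*(j(13) - 691) = -3891845 + 435*(-7 - 691) = -3891845 + 435*(-698) = -3891845 - 303630 = -4195475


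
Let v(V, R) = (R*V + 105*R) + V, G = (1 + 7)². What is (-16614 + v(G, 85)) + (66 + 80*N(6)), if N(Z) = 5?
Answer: -1719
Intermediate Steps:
G = 64 (G = 8² = 64)
v(V, R) = V + 105*R + R*V (v(V, R) = (105*R + R*V) + V = V + 105*R + R*V)
(-16614 + v(G, 85)) + (66 + 80*N(6)) = (-16614 + (64 + 105*85 + 85*64)) + (66 + 80*5) = (-16614 + (64 + 8925 + 5440)) + (66 + 400) = (-16614 + 14429) + 466 = -2185 + 466 = -1719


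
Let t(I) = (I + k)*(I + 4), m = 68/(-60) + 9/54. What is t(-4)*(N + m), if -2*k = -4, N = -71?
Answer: 0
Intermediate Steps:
m = -29/30 (m = 68*(-1/60) + 9*(1/54) = -17/15 + 1/6 = -29/30 ≈ -0.96667)
k = 2 (k = -1/2*(-4) = 2)
t(I) = (2 + I)*(4 + I) (t(I) = (I + 2)*(I + 4) = (2 + I)*(4 + I))
t(-4)*(N + m) = (8 + (-4)**2 + 6*(-4))*(-71 - 29/30) = (8 + 16 - 24)*(-2159/30) = 0*(-2159/30) = 0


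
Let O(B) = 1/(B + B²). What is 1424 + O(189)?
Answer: 51135841/35910 ≈ 1424.0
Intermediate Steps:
1424 + O(189) = 1424 + 1/(189*(1 + 189)) = 1424 + (1/189)/190 = 1424 + (1/189)*(1/190) = 1424 + 1/35910 = 51135841/35910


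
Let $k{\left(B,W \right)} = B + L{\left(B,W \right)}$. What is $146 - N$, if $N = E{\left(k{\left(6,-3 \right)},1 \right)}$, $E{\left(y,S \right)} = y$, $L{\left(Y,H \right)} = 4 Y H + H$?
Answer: $215$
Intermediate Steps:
$L{\left(Y,H \right)} = H + 4 H Y$ ($L{\left(Y,H \right)} = 4 H Y + H = H + 4 H Y$)
$k{\left(B,W \right)} = B + W \left(1 + 4 B\right)$
$N = -69$ ($N = 6 - 3 \left(1 + 4 \cdot 6\right) = 6 - 3 \left(1 + 24\right) = 6 - 75 = -69$)
$146 - N = 146 - -69 = 146 + 69 = 215$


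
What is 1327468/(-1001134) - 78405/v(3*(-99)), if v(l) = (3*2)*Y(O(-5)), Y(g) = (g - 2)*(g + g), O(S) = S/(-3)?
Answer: 23545518445/2002268 ≈ 11759.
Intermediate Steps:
O(S) = -S/3 (O(S) = S*(-1/3) = -S/3)
Y(g) = 2*g*(-2 + g) (Y(g) = (-2 + g)*(2*g) = 2*g*(-2 + g))
v(l) = -20/3 (v(l) = (3*2)*(2*(-1/3*(-5))*(-2 - 1/3*(-5))) = 6*(2*(5/3)*(-2 + 5/3)) = 6*(2*(5/3)*(-1/3)) = 6*(-10/9) = -20/3)
1327468/(-1001134) - 78405/v(3*(-99)) = 1327468/(-1001134) - 78405/(-20/3) = 1327468*(-1/1001134) - 78405*(-3/20) = -663734/500567 + 47043/4 = 23545518445/2002268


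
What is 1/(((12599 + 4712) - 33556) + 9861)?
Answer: -1/6384 ≈ -0.00015664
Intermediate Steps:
1/(((12599 + 4712) - 33556) + 9861) = 1/((17311 - 33556) + 9861) = 1/(-16245 + 9861) = 1/(-6384) = -1/6384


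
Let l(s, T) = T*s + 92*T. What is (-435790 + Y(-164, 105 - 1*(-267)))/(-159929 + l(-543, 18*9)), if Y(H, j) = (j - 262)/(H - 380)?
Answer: 118534935/63373552 ≈ 1.8704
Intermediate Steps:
Y(H, j) = (-262 + j)/(-380 + H)
l(s, T) = 92*T + T*s
(-435790 + Y(-164, 105 - 1*(-267)))/(-159929 + l(-543, 18*9)) = (-435790 + (-262 + (105 - 1*(-267)))/(-380 - 164))/(-159929 + (18*9)*(92 - 543)) = (-435790 + (-262 + (105 + 267))/(-544))/(-159929 + 162*(-451)) = (-435790 - (-262 + 372)/544)/(-159929 - 73062) = (-435790 - 1/544*110)/(-232991) = (-435790 - 55/272)*(-1/232991) = -118534935/272*(-1/232991) = 118534935/63373552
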